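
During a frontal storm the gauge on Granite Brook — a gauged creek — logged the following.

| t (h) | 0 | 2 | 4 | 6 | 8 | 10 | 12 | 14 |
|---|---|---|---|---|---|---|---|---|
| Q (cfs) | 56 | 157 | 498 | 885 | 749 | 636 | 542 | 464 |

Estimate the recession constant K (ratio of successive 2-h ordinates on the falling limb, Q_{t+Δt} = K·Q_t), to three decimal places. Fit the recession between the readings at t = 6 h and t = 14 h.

Using the recession-limb readings at t = 6 h and t = 14 h: Q falls from 885 to 464 cfs over 4 intervals.
K = (Q₂/Q₁)^(1/4) = (464/885)^(1/4) = 0.851.

K ≈ 0.851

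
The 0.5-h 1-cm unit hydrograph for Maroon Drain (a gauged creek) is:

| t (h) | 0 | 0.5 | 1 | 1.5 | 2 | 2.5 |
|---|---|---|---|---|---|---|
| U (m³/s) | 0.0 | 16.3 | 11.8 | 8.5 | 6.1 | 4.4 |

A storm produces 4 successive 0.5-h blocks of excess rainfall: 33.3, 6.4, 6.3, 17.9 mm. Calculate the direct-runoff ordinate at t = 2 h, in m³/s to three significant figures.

Q ≈ 62.4 m³/s

By discrete convolution, Q_j = Σ (P_i / 10 mm) · U_{j−i}.
At t = 2 h (j=4): Q = (33.3/10)·6.1 + (6.4/10)·8.5 + (6.3/10)·11.8 + (17.9/10)·16.3 = 62.4 m³/s.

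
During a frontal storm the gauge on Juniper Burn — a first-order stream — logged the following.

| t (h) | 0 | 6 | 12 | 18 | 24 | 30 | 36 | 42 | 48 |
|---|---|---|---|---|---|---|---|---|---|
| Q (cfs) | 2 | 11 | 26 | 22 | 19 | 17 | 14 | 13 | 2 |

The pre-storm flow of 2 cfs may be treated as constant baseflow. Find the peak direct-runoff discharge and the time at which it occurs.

Q_p = 24.0 cfs at t = 12 h

Subtracting baseflow gives direct-runoff ordinates: 0.0, 9.0, 24.0, 20.0, 17.0, 15.0, 12.0, 11.0, 0.0 cfs.
The maximum is 24.0 cfs, occurring at the reading for t = 12 h.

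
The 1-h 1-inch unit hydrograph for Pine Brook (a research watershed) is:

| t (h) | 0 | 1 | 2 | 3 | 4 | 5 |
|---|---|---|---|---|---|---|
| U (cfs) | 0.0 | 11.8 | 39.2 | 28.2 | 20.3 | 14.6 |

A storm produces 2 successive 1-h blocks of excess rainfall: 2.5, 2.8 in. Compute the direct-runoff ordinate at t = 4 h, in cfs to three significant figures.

Q ≈ 130 cfs

By discrete convolution, Q_j = Σ (P_i / 1 in) · U_{j−i}.
At t = 4 h (j=4): Q = (2.5/1)·20.3 + (2.8/1)·28.2 = 130 cfs.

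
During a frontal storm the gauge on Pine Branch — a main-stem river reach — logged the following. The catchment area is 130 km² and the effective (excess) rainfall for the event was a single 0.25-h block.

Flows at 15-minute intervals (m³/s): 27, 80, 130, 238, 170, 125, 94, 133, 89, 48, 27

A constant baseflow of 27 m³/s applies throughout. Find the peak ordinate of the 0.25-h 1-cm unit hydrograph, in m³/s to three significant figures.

U_p ≈ 353 m³/s

Direct runoff: 0.0, 53.0, 103.0, 211.0, 143.0, 98.0, 67.0, 106.0, 62.0, 21.0, 0.0 m³/s; ΣQ_DR = 864.0 m³/s, peak = 211.0 m³/s.
Runoff depth d = ΣQ_DR·Δt / A = 864.0 × 900 / (130 km²) = 5.982 mm.
The 1-cm UH is the DRH scaled by (10 mm)/d, so U_p = 211.0 × 10/5.982 = 353 m³/s.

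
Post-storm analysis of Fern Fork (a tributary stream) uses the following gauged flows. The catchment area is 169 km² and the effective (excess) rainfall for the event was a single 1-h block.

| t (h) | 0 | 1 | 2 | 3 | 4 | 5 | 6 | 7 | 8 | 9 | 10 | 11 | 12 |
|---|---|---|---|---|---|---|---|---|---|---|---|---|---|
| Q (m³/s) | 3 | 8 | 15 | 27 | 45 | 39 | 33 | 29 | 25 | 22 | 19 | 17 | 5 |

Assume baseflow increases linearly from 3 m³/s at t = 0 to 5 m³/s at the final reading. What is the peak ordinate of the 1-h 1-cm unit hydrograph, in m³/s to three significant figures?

U_p ≈ 82.6 m³/s

Direct runoff: 0.00, 4.83, 11.67, 23.50, 41.33, 35.17, 29.00, 24.83, 20.67, 17.50, 14.33, 12.17, 0.00 m³/s; ΣQ_DR = 235.0 m³/s, peak = 41.33 m³/s.
Runoff depth d = ΣQ_DR·Δt / A = 235.0 × 3600 / (169 km²) = 5.006 mm.
The 1-cm UH is the DRH scaled by (10 mm)/d, so U_p = 41.33 × 10/5.006 = 82.6 m³/s.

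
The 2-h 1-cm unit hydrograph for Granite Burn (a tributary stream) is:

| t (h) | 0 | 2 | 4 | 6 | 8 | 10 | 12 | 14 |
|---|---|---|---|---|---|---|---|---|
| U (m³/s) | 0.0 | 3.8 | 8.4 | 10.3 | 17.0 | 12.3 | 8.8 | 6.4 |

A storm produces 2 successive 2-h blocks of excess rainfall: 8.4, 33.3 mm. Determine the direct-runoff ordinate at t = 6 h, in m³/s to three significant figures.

By discrete convolution, Q_j = Σ (P_i / 10 mm) · U_{j−i}.
At t = 6 h (j=3): Q = (8.4/10)·10.3 + (33.3/10)·8.4 = 36.6 m³/s.

Q ≈ 36.6 m³/s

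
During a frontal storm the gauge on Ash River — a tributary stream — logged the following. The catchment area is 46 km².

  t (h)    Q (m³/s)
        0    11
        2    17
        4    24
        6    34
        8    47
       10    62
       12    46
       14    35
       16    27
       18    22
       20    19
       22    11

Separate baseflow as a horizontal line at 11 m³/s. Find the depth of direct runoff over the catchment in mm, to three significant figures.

Direct runoff: 0.0, 6.0, 13.0, 23.0, 36.0, 51.0, 35.0, 24.0, 16.0, 11.0, 8.0, 0.0 m³/s; ΣQ_DR = 223.0 m³/s.
V = ΣQ_DR · Δt = 223.0 × 7200 s = 1.606 × 10^6 m³.
Over A = 46 km², depth = V / A = 34.9 mm.

d ≈ 34.9 mm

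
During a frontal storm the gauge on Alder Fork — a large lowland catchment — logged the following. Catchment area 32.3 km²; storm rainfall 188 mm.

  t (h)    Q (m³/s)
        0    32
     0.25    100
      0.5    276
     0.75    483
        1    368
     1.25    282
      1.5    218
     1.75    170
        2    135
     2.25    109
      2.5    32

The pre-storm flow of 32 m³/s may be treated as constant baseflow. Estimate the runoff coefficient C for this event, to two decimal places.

C ≈ 0.27

ΣQ_DR = 1853 m³/s; V = ΣQ_DR·Δt = 1.668 × 10^6 m³.
Runoff depth d = V / A = 51.63 mm.
C = d / P = 51.63 / 188 = 0.27.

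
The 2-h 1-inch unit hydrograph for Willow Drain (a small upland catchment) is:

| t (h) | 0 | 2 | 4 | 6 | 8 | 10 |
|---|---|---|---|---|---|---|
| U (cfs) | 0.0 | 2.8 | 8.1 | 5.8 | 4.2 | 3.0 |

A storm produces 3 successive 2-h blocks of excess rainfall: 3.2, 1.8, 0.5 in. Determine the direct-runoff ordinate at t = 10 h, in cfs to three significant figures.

By discrete convolution, Q_j = Σ (P_i / 1 in) · U_{j−i}.
At t = 10 h (j=5): Q = (3.2/1)·3.0 + (1.8/1)·4.2 + (0.5/1)·5.8 = 20.1 cfs.

Q ≈ 20.1 cfs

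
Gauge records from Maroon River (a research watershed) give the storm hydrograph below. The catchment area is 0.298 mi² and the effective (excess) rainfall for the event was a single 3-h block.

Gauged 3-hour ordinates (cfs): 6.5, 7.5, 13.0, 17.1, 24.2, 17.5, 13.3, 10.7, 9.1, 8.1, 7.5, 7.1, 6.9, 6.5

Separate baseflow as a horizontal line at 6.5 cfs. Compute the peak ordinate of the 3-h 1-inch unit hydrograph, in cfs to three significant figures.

U_p ≈ 17.7 cfs

Direct runoff: 0.0, 1.0, 6.5, 10.6, 17.7, 11.0, 6.8, 4.2, 2.6, 1.6, 1.0, 0.6, 0.4, 0.0 cfs; ΣQ_DR = 64.00 cfs, peak = 17.7 cfs.
Runoff depth d = ΣQ_DR·Δt / A = 64.00 × 10800 / (0.298 mi²) = 0.9984 in.
The 1-inch UH is the DRH scaled by (1 in)/d, so U_p = 17.7 × 1/0.9984 = 17.7 cfs.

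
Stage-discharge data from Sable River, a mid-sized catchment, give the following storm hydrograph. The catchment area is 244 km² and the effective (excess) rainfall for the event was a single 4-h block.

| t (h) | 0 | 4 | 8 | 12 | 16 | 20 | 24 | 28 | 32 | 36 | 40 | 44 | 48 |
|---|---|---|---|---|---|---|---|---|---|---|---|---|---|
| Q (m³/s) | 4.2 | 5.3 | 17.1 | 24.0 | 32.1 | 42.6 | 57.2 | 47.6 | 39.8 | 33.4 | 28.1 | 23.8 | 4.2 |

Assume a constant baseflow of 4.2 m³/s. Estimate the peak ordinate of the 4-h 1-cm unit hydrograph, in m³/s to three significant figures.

U_p ≈ 29.5 m³/s

Direct runoff: 0.0, 1.1, 12.9, 19.8, 27.9, 38.4, 53.0, 43.4, 35.6, 29.2, 23.9, 19.6, 0.0 m³/s; ΣQ_DR = 304.8 m³/s, peak = 53.0 m³/s.
Runoff depth d = ΣQ_DR·Δt / A = 304.8 × 14400 / (244 km²) = 17.99 mm.
The 1-cm UH is the DRH scaled by (10 mm)/d, so U_p = 53.0 × 10/17.99 = 29.5 m³/s.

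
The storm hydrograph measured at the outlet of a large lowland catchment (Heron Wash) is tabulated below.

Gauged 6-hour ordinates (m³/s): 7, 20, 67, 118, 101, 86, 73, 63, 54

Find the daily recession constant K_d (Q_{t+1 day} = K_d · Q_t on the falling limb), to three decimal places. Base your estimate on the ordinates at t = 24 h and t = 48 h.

K_d ≈ 0.535

Between t = 24 h and t = 48 h the flow falls from 101 to 54 m³/s over 4×6 h = 24 h.
Per-interval ratio K = (54/101)^(1/4) = 0.8551; K_d = K^(24/6) = 0.535.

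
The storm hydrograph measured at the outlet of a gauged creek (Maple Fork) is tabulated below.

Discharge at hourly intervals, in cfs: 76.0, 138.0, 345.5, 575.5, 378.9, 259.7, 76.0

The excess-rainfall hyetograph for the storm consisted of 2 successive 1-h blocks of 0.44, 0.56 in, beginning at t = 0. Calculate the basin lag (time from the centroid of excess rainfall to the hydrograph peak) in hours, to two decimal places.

Centroid of excess rainfall: t_c = Σ P_i·t̄_i / ΣP_i = 1.0600 h (block centres at 0.5, 1.5 h).
Hydrograph peak occurs at t = 3 h, so basin lag t_L = 3 − 1.0600 = 1.94 h.

t_L ≈ 1.94 h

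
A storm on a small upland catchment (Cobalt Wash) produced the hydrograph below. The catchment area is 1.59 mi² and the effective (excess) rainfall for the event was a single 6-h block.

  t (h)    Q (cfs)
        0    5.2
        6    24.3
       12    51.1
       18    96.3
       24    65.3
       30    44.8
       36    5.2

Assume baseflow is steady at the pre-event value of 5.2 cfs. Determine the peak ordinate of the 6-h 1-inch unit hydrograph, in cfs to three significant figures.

Direct runoff: 0.0, 19.1, 45.9, 91.1, 60.1, 39.6, 0.0 cfs; ΣQ_DR = 255.8 cfs, peak = 91.1 cfs.
Runoff depth d = ΣQ_DR·Δt / A = 255.8 × 21600 / (1.59 mi²) = 1.496 in.
The 1-inch UH is the DRH scaled by (1 in)/d, so U_p = 91.1 × 1/1.496 = 60.9 cfs.

U_p ≈ 60.9 cfs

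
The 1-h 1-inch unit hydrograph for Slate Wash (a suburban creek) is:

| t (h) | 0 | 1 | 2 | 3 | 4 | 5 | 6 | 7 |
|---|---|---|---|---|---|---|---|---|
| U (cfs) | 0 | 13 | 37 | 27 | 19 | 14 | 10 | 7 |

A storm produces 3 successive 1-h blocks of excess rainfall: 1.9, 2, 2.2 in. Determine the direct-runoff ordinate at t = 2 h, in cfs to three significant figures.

Q ≈ 96.3 cfs

By discrete convolution, Q_j = Σ (P_i / 1 in) · U_{j−i}.
At t = 2 h (j=2): Q = (1.9/1)·37 + (2/1)·13 + (2.2/1)·0 = 96.3 cfs.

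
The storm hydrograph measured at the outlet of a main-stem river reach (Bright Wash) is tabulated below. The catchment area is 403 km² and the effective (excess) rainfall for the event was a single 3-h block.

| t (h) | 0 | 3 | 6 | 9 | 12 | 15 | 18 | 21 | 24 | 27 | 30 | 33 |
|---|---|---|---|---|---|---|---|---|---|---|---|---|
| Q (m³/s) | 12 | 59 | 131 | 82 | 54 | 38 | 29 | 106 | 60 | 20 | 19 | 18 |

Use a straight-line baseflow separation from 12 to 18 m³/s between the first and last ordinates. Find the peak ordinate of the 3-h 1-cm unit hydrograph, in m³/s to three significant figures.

Direct runoff: 0.00, 46.45, 117.91, 68.36, 39.82, 23.27, 13.73, 90.18, 43.64, 3.09, 1.55, 0.00 m³/s; ΣQ_DR = 448.0 m³/s, peak = 117.91 m³/s.
Runoff depth d = ΣQ_DR·Δt / A = 448.0 × 10800 / (403 km²) = 12.01 mm.
The 1-cm UH is the DRH scaled by (10 mm)/d, so U_p = 117.91 × 10/12.01 = 98.2 m³/s.

U_p ≈ 98.2 m³/s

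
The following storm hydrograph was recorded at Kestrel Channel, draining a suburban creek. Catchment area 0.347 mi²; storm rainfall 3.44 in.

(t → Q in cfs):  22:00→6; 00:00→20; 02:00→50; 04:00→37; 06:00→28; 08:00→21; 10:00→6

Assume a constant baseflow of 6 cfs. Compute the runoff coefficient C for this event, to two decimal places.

ΣQ_DR = 126.0 cfs; V = ΣQ_DR·Δt = 9.072 × 10^5 ft³.
Runoff depth d = V / A = 1.125 in.
C = d / P = 1.125 / 3.44 = 0.33.

C ≈ 0.33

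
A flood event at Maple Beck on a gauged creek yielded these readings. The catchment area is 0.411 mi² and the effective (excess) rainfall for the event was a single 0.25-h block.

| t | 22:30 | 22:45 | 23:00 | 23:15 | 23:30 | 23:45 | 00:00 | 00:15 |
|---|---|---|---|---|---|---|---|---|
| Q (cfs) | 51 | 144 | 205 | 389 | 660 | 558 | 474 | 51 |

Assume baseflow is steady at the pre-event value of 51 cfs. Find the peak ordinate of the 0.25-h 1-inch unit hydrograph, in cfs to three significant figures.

Direct runoff: 0.0, 93.0, 154.0, 338.0, 609.0, 507.0, 423.0, 0.0 cfs; ΣQ_DR = 2124 cfs, peak = 609.0 cfs.
Runoff depth d = ΣQ_DR·Δt / A = 2124 × 900 / (0.411 mi²) = 2.002 in.
The 1-inch UH is the DRH scaled by (1 in)/d, so U_p = 609.0 × 1/2.002 = 304 cfs.

U_p ≈ 304 cfs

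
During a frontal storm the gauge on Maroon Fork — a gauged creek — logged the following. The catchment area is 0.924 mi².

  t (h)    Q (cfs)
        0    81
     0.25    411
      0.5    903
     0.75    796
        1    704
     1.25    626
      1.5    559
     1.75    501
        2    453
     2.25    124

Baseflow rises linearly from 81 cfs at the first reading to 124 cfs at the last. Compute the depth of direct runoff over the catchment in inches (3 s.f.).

d ≈ 1.73 in

Direct runoff: 0.00, 325.22, 812.44, 700.67, 603.89, 521.11, 449.33, 386.56, 333.78, 0.00 cfs; ΣQ_DR = 4133 cfs.
V = ΣQ_DR · Δt = 4133 × 900 s = 3.720 × 10^6 ft³.
Over A = 0.924 mi², depth = V / A = 1.73 in.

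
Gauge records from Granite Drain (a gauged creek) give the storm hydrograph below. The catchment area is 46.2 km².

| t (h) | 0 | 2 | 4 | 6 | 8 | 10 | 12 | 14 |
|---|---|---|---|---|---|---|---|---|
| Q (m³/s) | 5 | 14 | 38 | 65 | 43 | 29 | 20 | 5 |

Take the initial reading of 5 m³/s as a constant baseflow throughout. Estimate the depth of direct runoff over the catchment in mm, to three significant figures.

Direct runoff: 0.0, 9.0, 33.0, 60.0, 38.0, 24.0, 15.0, 0.0 m³/s; ΣQ_DR = 179.0 m³/s.
V = ΣQ_DR · Δt = 179.0 × 7200 s = 1.289 × 10^6 m³.
Over A = 46.2 km², depth = V / A = 27.9 mm.

d ≈ 27.9 mm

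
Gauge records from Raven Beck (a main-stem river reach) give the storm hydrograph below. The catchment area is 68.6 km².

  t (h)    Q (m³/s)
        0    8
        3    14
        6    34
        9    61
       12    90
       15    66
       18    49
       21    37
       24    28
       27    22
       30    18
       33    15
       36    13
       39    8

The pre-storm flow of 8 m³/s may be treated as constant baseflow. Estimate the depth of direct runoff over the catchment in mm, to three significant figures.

Direct runoff: 0.0, 6.0, 26.0, 53.0, 82.0, 58.0, 41.0, 29.0, 20.0, 14.0, 10.0, 7.0, 5.0, 0.0 m³/s; ΣQ_DR = 351.0 m³/s.
V = ΣQ_DR · Δt = 351.0 × 10800 s = 3.791 × 10^6 m³.
Over A = 68.6 km², depth = V / A = 55.3 mm.

d ≈ 55.3 mm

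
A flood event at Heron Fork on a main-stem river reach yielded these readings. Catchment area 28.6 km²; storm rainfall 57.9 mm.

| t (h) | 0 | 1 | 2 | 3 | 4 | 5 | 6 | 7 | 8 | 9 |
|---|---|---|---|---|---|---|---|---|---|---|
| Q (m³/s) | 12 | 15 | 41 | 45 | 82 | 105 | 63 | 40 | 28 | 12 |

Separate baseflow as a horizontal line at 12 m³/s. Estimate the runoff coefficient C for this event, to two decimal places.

C ≈ 0.70

ΣQ_DR = 323.0 m³/s; V = ΣQ_DR·Δt = 1.163 × 10^6 m³.
Runoff depth d = V / A = 40.66 mm.
C = d / P = 40.66 / 57.9 = 0.70.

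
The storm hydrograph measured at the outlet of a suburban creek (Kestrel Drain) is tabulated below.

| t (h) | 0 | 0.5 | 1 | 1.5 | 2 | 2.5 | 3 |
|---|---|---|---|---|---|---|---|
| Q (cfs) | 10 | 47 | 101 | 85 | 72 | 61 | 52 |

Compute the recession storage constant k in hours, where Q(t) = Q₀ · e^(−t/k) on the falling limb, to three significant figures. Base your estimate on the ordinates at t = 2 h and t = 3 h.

k ≈ 3.07 h

On the falling limb, Q drops from 72 to 52 cfs between t = 2 h and t = 3 h (Δt = 1 h).
k = −Δt / ln(Q₂/Q₁) = −1 / ln(52/72) = 3.07 h.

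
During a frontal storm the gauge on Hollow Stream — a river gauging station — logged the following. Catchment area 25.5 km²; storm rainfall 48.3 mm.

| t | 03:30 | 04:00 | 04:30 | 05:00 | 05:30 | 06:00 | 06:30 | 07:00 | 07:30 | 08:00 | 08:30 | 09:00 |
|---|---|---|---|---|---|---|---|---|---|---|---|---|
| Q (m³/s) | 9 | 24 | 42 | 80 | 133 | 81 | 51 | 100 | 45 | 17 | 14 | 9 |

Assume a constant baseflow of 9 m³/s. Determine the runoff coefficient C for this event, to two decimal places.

C ≈ 0.73

ΣQ_DR = 497.0 m³/s; V = ΣQ_DR·Δt = 8.946 × 10^5 m³.
Runoff depth d = V / A = 35.08 mm.
C = d / P = 35.08 / 48.3 = 0.73.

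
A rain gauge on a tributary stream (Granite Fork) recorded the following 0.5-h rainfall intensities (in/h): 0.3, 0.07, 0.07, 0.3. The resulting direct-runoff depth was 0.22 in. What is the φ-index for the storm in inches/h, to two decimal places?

φ ≈ 0.08 in/h

Only the 2 blocks with intensity above φ contribute runoff: 0.3, 0.3 in/h.
Σ(I−φ)·Δt = d  ⇒  (0.3+0.3 − 2φ)·0.5 = 0.22
φ = (0.6000 − 0.22/0.5) / 2 = 0.08 in/h.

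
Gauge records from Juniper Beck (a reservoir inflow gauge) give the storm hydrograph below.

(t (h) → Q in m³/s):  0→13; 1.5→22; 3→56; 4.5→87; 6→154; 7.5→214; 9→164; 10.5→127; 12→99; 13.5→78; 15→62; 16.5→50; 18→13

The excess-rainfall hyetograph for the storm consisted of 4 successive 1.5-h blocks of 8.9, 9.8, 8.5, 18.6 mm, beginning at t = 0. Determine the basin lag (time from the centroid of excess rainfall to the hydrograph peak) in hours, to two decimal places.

Centroid of excess rainfall: t_c = Σ P_i·t̄_i / ΣP_i = 3.4552 h (block centres at 0.75, 2.25, 3.75, 5.25 h).
Hydrograph peak occurs at t = 7.5 h, so basin lag t_L = 7.5 − 3.4552 = 4.04 h.

t_L ≈ 4.04 h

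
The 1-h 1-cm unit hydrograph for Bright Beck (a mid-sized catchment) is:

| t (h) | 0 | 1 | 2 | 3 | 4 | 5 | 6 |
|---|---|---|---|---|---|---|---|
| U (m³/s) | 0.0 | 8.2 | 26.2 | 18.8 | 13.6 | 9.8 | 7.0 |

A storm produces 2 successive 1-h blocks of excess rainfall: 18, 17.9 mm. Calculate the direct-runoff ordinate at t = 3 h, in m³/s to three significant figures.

By discrete convolution, Q_j = Σ (P_i / 10 mm) · U_{j−i}.
At t = 3 h (j=3): Q = (18/10)·18.8 + (17.9/10)·26.2 = 80.7 m³/s.

Q ≈ 80.7 m³/s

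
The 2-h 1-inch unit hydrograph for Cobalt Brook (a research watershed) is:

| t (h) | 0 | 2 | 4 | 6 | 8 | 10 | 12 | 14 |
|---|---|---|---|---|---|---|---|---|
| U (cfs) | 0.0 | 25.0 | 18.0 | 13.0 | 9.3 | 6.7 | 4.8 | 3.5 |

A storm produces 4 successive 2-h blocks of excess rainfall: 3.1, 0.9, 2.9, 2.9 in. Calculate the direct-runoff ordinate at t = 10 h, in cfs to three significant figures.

By discrete convolution, Q_j = Σ (P_i / 1 in) · U_{j−i}.
At t = 10 h (j=5): Q = (3.1/1)·6.7 + (0.9/1)·9.3 + (2.9/1)·13.0 + (2.9/1)·18.0 = 119 cfs.

Q ≈ 119 cfs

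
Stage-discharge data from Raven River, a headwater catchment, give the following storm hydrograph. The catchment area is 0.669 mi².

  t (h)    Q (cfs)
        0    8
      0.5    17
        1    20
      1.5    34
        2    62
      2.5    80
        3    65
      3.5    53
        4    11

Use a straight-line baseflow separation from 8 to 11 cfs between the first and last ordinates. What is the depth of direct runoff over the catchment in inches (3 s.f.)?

Direct runoff: 0.00, 8.62, 11.25, 24.88, 52.50, 70.12, 54.75, 42.38, 0.00 cfs; ΣQ_DR = 264.5 cfs.
V = ΣQ_DR · Δt = 264.5 × 1800 s = 4.761 × 10^5 ft³.
Over A = 0.669 mi², depth = V / A = 0.306 in.

d ≈ 0.306 in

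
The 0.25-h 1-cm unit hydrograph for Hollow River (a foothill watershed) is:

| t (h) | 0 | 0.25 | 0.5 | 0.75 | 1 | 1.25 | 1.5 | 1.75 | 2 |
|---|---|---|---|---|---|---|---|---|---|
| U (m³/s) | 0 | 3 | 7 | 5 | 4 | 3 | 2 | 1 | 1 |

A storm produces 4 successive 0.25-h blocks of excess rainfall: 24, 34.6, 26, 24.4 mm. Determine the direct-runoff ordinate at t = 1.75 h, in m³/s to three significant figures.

Q ≈ 26.9 m³/s

By discrete convolution, Q_j = Σ (P_i / 10 mm) · U_{j−i}.
At t = 1.75 h (j=7): Q = (24/10)·1 + (34.6/10)·2 + (26/10)·3 + (24.4/10)·4 = 26.9 m³/s.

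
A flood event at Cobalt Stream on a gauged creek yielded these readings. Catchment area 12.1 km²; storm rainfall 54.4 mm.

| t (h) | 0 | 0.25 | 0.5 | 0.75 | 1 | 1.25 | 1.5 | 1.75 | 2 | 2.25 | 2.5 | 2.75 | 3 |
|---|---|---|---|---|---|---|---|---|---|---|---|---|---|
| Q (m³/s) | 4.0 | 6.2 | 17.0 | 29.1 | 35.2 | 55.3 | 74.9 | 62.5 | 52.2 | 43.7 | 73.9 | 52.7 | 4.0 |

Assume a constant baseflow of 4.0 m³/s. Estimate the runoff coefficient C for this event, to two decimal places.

ΣQ_DR = 458.7 m³/s; V = ΣQ_DR·Δt = 4.128 × 10^5 m³.
Runoff depth d = V / A = 34.12 mm.
C = d / P = 34.12 / 54.4 = 0.63.

C ≈ 0.63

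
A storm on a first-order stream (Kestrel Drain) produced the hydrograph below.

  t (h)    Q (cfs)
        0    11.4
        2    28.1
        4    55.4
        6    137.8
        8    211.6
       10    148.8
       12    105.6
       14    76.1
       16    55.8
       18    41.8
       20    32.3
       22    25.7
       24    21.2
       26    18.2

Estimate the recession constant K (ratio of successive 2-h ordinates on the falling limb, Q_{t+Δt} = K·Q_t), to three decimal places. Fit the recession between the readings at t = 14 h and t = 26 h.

K ≈ 0.788

Using the recession-limb readings at t = 14 h and t = 26 h: Q falls from 76.1 to 18.2 cfs over 6 intervals.
K = (Q₂/Q₁)^(1/6) = (18.2/76.1)^(1/6) = 0.788.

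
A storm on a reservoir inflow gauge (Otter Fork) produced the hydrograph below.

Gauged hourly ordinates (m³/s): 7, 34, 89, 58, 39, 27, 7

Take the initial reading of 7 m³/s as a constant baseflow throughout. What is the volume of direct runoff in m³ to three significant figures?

Direct-runoff ordinates (Q − Q_b): 0.0, 27.0, 82.0, 51.0, 32.0, 20.0, 0.0 m³/s.
ΣQ_DR = 212.0 m³/s.
With Δt = 1 h = 3600 s, V = ΣQ_DR · Δt = 212.0 × 3600 = 7.63 × 10^5 m³.

V ≈ 7.63 × 10^5 m³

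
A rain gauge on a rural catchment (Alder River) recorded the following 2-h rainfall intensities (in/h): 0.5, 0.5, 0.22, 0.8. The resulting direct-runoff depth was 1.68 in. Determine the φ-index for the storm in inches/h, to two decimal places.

φ ≈ 0.32 in/h

Only the 3 blocks with intensity above φ contribute runoff: 0.5, 0.5, 0.8 in/h.
Σ(I−φ)·Δt = d  ⇒  (0.5+0.5+0.8 − 3φ)·2 = 1.68
φ = (1.800 − 1.68/2) / 3 = 0.32 in/h.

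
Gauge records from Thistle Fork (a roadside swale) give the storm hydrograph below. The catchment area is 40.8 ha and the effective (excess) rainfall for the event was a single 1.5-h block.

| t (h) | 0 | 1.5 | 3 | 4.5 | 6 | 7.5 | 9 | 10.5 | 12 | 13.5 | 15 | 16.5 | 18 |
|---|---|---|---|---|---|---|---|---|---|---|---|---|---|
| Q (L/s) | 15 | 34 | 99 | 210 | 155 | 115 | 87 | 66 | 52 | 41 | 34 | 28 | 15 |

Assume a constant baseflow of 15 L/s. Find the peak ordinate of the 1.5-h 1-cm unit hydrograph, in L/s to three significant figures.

U_p ≈ 195 L/s

Direct runoff: 0.0, 19.0, 84.0, 195.0, 140.0, 100.0, 72.0, 51.0, 37.0, 26.0, 19.0, 13.0, 0.0 L/s; ΣQ_DR = 756.0 L/s, peak = 195.0 L/s.
Runoff depth d = ΣQ_DR·Δt / A = 756.0 × 5400 / (40.8 ha) = 10.01 mm.
The 1-cm UH is the DRH scaled by (10 mm)/d, so U_p = 195.0 × 10/10.01 = 195 L/s.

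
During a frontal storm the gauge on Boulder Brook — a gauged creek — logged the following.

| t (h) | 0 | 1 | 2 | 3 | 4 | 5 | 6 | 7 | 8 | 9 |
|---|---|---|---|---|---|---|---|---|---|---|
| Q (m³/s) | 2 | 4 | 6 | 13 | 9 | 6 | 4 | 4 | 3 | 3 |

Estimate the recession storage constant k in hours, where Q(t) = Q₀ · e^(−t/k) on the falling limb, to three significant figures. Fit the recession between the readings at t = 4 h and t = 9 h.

k ≈ 4.55 h

On the falling limb, Q drops from 9 to 3 m³/s between t = 4 h and t = 9 h (Δt = 5 h).
k = −Δt / ln(Q₂/Q₁) = −5 / ln(3/9) = 4.55 h.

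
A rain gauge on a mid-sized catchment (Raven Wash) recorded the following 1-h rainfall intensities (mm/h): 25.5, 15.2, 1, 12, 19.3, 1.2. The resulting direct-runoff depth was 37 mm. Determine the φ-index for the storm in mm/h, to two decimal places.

φ ≈ 8.75 mm/h

Only the 4 blocks with intensity above φ contribute runoff: 25.5, 15.2, 12, 19.3 mm/h.
Σ(I−φ)·Δt = d  ⇒  (25.5+15.2+12+19.3 − 4φ)·1 = 37
φ = (72.00 − 37/1) / 4 = 8.75 mm/h.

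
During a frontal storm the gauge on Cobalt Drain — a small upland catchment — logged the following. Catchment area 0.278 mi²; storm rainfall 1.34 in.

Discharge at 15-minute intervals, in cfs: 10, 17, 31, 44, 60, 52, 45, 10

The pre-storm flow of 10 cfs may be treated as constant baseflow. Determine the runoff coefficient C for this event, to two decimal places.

ΣQ_DR = 189.0 cfs; V = ΣQ_DR·Δt = 1.701 × 10^5 ft³.
Runoff depth d = V / A = 0.2634 in.
C = d / P = 0.2634 / 1.34 = 0.20.

C ≈ 0.20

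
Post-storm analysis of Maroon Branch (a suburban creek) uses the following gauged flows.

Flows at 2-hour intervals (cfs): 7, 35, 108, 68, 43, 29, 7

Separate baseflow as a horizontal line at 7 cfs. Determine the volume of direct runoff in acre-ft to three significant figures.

Direct-runoff ordinates (Q − Q_b): 0.0, 28.0, 101.0, 61.0, 36.0, 22.0, 0.0 cfs.
ΣQ_DR = 248.0 cfs.
With Δt = 2 h = 7200 s, V = ΣQ_DR · Δt = 248.0 × 7200 = 1.79 × 10^6 ft³ = 41.0 acre-ft.

V ≈ 41.0 acre-ft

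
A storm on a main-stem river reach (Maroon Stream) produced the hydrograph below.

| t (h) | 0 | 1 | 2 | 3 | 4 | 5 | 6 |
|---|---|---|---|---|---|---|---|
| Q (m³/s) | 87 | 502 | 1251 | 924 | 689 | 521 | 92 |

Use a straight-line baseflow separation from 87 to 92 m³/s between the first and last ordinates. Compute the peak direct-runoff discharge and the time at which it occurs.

Q_p = 1162.33 m³/s at t = 2 h

Subtracting baseflow gives direct-runoff ordinates: 0.00, 414.17, 1162.33, 834.50, 598.67, 429.83, 0.00 m³/s.
The maximum is 1162.33 m³/s, occurring at the reading for t = 2 h.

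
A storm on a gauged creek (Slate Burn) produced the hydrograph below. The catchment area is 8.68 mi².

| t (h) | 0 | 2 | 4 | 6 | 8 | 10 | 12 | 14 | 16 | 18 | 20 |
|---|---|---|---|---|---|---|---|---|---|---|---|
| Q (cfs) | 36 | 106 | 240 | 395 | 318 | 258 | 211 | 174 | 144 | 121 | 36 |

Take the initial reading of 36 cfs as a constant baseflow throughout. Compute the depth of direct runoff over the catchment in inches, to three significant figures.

d ≈ 0.587 in

Direct runoff: 0.0, 70.0, 204.0, 359.0, 282.0, 222.0, 175.0, 138.0, 108.0, 85.0, 0.0 cfs; ΣQ_DR = 1643 cfs.
V = ΣQ_DR · Δt = 1643 × 7200 s = 1.183 × 10^7 ft³.
Over A = 8.68 mi², depth = V / A = 0.587 in.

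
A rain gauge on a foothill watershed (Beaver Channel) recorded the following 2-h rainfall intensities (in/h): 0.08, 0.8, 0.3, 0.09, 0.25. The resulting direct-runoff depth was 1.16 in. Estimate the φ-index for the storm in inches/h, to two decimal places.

φ ≈ 0.26 in/h

Only the 2 blocks with intensity above φ contribute runoff: 0.8, 0.3 in/h.
Σ(I−φ)·Δt = d  ⇒  (0.8+0.3 − 2φ)·2 = 1.16
φ = (1.100 − 1.16/2) / 2 = 0.26 in/h.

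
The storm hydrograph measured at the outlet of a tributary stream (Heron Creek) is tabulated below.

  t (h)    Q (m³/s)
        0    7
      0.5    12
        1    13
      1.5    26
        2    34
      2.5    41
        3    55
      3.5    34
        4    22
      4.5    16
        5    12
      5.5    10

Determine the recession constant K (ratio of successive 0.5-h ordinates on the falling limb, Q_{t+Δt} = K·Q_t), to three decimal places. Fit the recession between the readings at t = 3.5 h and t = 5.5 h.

K ≈ 0.736

Using the recession-limb readings at t = 3.5 h and t = 5.5 h: Q falls from 34 to 10 m³/s over 4 intervals.
K = (Q₂/Q₁)^(1/4) = (10/34)^(1/4) = 0.736.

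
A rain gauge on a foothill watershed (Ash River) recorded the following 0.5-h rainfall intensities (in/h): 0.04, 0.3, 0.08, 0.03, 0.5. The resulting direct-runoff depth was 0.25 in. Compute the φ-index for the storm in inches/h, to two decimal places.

φ ≈ 0.15 in/h

Only the 2 blocks with intensity above φ contribute runoff: 0.3, 0.5 in/h.
Σ(I−φ)·Δt = d  ⇒  (0.3+0.5 − 2φ)·0.5 = 0.25
φ = (0.8000 − 0.25/0.5) / 2 = 0.15 in/h.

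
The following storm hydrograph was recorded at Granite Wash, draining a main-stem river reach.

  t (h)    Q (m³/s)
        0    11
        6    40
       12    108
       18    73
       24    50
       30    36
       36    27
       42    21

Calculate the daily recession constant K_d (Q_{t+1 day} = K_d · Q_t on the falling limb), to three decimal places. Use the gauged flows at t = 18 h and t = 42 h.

K_d ≈ 0.288

Between t = 18 h and t = 42 h the flow falls from 73 to 21 m³/s over 4×6 h = 24 h.
Per-interval ratio K = (21/73)^(1/4) = 0.7324; K_d = K^(24/6) = 0.288.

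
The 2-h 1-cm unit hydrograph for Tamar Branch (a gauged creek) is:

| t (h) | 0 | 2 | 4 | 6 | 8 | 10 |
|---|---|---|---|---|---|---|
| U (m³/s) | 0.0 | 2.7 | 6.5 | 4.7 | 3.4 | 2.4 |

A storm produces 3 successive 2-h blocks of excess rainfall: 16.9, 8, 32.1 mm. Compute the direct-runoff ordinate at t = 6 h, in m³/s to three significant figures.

By discrete convolution, Q_j = Σ (P_i / 10 mm) · U_{j−i}.
At t = 6 h (j=3): Q = (16.9/10)·4.7 + (8/10)·6.5 + (32.1/10)·2.7 = 21.8 m³/s.

Q ≈ 21.8 m³/s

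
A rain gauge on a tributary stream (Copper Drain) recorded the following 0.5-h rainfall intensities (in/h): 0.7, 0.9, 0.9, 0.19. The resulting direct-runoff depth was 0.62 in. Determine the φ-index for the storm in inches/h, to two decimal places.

φ ≈ 0.42 in/h

Only the 3 blocks with intensity above φ contribute runoff: 0.7, 0.9, 0.9 in/h.
Σ(I−φ)·Δt = d  ⇒  (0.7+0.9+0.9 − 3φ)·0.5 = 0.62
φ = (2.500 − 0.62/0.5) / 3 = 0.42 in/h.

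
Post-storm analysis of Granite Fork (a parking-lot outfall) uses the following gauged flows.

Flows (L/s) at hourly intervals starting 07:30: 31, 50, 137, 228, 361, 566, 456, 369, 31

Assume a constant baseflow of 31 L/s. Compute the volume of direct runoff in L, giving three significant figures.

V ≈ 7.02 × 10^6 L

Direct-runoff ordinates (Q − Q_b): 0.0, 19.0, 106.0, 197.0, 330.0, 535.0, 425.0, 338.0, 0.0 L/s.
ΣQ_DR = 1950 L/s.
With Δt = 1 h = 3600 s, V = ΣQ_DR · Δt = 1950 × 3600 = 7.02 × 10^6 L.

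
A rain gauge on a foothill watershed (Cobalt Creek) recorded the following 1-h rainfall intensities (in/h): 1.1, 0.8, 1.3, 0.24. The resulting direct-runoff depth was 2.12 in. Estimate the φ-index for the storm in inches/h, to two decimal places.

Only the 3 blocks with intensity above φ contribute runoff: 1.1, 0.8, 1.3 in/h.
Σ(I−φ)·Δt = d  ⇒  (1.1+0.8+1.3 − 3φ)·1 = 2.12
φ = (3.200 − 2.12/1) / 3 = 0.36 in/h.

φ ≈ 0.36 in/h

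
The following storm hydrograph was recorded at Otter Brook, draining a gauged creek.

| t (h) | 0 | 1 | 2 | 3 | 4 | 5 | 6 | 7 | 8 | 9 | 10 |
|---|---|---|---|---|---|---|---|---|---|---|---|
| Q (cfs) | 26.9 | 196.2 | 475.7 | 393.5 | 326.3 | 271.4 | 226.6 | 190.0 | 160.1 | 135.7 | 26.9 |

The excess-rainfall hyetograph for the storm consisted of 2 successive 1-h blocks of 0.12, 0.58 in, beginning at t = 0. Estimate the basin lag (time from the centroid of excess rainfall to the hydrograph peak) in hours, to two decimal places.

Centroid of excess rainfall: t_c = Σ P_i·t̄_i / ΣP_i = 1.3286 h (block centres at 0.5, 1.5 h).
Hydrograph peak occurs at t = 2 h, so basin lag t_L = 2 − 1.3286 = 0.67 h.

t_L ≈ 0.67 h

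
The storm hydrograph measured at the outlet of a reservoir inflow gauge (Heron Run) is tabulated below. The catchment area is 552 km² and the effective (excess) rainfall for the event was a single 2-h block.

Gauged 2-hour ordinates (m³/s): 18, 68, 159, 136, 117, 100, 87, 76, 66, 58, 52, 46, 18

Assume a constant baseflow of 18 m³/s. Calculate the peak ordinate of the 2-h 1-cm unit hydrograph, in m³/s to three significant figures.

U_p ≈ 141 m³/s

Direct runoff: 0.0, 50.0, 141.0, 118.0, 99.0, 82.0, 69.0, 58.0, 48.0, 40.0, 34.0, 28.0, 0.0 m³/s; ΣQ_DR = 767.0 m³/s, peak = 141.0 m³/s.
Runoff depth d = ΣQ_DR·Δt / A = 767.0 × 7200 / (552 km²) = 10.00 mm.
The 1-cm UH is the DRH scaled by (10 mm)/d, so U_p = 141.0 × 10/10.00 = 141 m³/s.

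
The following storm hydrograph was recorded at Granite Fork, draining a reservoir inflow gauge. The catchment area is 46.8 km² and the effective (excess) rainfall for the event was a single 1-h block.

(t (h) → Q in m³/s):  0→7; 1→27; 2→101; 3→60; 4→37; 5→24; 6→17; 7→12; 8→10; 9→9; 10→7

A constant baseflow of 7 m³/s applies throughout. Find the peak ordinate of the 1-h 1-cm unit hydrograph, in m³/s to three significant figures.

Direct runoff: 0.0, 20.0, 94.0, 53.0, 30.0, 17.0, 10.0, 5.0, 3.0, 2.0, 0.0 m³/s; ΣQ_DR = 234.0 m³/s, peak = 94.0 m³/s.
Runoff depth d = ΣQ_DR·Δt / A = 234.0 × 3600 / (46.8 km²) = 18.00 mm.
The 1-cm UH is the DRH scaled by (10 mm)/d, so U_p = 94.0 × 10/18.00 = 52.2 m³/s.

U_p ≈ 52.2 m³/s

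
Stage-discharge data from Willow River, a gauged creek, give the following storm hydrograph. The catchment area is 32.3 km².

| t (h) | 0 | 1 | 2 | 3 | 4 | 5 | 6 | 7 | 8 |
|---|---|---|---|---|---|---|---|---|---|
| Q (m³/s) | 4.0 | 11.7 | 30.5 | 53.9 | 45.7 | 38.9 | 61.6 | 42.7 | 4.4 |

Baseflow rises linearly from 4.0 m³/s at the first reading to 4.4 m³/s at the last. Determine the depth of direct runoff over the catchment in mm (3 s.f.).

d ≈ 28.5 mm

Direct runoff: 0.00, 7.65, 26.40, 49.75, 41.50, 34.65, 57.30, 38.35, 0.00 m³/s; ΣQ_DR = 255.6 m³/s.
V = ΣQ_DR · Δt = 255.6 × 3600 s = 9.202 × 10^5 m³.
Over A = 32.3 km², depth = V / A = 28.5 mm.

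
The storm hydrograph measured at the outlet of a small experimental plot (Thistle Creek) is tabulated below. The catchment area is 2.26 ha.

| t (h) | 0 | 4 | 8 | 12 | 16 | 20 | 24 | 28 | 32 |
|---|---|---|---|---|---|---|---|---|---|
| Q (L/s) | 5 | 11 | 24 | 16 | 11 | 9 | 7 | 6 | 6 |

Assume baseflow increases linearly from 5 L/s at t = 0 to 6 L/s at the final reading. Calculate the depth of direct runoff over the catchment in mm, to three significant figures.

d ≈ 29.0 mm

Direct runoff: 0.00, 5.88, 18.75, 10.62, 5.50, 3.38, 1.25, 0.12, 0.00 L/s; ΣQ_DR = 45.50 L/s.
V = ΣQ_DR · Δt = 45.50 × 14400 s = 6.552 × 10^5 L.
Over A = 2.26 ha, depth = V / A = 29.0 mm.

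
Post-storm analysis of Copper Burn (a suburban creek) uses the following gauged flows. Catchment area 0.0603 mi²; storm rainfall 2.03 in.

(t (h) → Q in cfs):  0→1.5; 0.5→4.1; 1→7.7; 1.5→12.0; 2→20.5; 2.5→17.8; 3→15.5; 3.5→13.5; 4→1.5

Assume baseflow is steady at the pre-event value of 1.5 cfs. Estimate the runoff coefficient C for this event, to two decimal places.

ΣQ_DR = 80.60 cfs; V = ΣQ_DR·Δt = 1.451 × 10^5 ft³.
Runoff depth d = V / A = 1.036 in.
C = d / P = 1.036 / 2.03 = 0.51.

C ≈ 0.51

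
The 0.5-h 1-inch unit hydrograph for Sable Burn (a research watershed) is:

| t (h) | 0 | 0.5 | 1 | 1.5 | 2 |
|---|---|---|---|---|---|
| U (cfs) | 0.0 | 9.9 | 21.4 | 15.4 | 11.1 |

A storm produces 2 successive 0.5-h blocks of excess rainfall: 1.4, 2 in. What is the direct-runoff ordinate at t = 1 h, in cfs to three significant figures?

By discrete convolution, Q_j = Σ (P_i / 1 in) · U_{j−i}.
At t = 1 h (j=2): Q = (1.4/1)·21.4 + (2/1)·9.9 = 49.8 cfs.

Q ≈ 49.8 cfs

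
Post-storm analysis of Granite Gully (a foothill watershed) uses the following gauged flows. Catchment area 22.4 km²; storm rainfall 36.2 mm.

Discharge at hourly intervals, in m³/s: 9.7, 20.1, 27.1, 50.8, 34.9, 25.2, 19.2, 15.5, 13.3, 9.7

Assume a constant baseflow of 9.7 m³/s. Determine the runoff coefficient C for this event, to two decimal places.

C ≈ 0.57

ΣQ_DR = 128.5 m³/s; V = ΣQ_DR·Δt = 4.626 × 10^5 m³.
Runoff depth d = V / A = 20.65 mm.
C = d / P = 20.65 / 36.2 = 0.57.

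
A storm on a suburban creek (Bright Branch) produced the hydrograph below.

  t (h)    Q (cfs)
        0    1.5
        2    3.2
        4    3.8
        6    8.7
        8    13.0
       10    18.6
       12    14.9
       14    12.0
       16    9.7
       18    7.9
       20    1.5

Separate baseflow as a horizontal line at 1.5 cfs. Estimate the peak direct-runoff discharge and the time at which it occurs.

Subtracting baseflow gives direct-runoff ordinates: 0.0, 1.7, 2.3, 7.2, 11.5, 17.1, 13.4, 10.5, 8.2, 6.4, 0.0 cfs.
The maximum is 17.1 cfs, occurring at the reading for t = 10 h.

Q_p = 17.1 cfs at t = 10 h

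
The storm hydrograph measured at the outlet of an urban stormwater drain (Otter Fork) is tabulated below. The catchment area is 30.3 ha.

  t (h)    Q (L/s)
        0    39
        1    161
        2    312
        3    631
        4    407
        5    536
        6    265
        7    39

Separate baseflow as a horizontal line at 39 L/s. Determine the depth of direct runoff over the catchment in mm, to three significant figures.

d ≈ 24.7 mm

Direct runoff: 0.0, 122.0, 273.0, 592.0, 368.0, 497.0, 226.0, 0.0 L/s; ΣQ_DR = 2078 L/s.
V = ΣQ_DR · Δt = 2078 × 3600 s = 7.481 × 10^6 L.
Over A = 30.3 ha, depth = V / A = 24.7 mm.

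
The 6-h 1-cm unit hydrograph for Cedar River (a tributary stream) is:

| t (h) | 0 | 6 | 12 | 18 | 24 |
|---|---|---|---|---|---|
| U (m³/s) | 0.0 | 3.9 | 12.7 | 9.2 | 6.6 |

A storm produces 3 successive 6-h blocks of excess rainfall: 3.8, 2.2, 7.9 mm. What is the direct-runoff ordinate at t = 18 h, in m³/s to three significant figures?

Q ≈ 9.37 m³/s

By discrete convolution, Q_j = Σ (P_i / 10 mm) · U_{j−i}.
At t = 18 h (j=3): Q = (3.8/10)·9.2 + (2.2/10)·12.7 + (7.9/10)·3.9 = 9.37 m³/s.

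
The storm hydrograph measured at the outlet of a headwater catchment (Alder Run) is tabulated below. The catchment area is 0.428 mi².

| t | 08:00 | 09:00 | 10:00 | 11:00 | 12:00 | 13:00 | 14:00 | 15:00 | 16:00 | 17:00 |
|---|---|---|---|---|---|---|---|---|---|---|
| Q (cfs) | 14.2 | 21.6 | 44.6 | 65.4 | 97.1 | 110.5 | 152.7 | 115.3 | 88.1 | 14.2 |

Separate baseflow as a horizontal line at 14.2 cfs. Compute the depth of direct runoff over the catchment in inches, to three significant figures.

d ≈ 2.11 in

Direct runoff: 0.0, 7.4, 30.4, 51.2, 82.9, 96.3, 138.5, 101.1, 73.9, 0.0 cfs; ΣQ_DR = 581.7 cfs.
V = ΣQ_DR · Δt = 581.7 × 3600 s = 2.094 × 10^6 ft³.
Over A = 0.428 mi², depth = V / A = 2.11 in.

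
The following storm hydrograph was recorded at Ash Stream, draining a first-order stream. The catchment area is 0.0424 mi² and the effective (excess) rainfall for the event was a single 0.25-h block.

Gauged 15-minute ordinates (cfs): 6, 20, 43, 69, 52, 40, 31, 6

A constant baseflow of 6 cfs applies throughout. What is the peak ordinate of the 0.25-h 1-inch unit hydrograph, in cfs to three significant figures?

Direct runoff: 0.0, 14.0, 37.0, 63.0, 46.0, 34.0, 25.0, 0.0 cfs; ΣQ_DR = 219.0 cfs, peak = 63.0 cfs.
Runoff depth d = ΣQ_DR·Δt / A = 219.0 × 900 / (0.0424 mi²) = 2.001 in.
The 1-inch UH is the DRH scaled by (1 in)/d, so U_p = 63.0 × 1/2.001 = 31.5 cfs.

U_p ≈ 31.5 cfs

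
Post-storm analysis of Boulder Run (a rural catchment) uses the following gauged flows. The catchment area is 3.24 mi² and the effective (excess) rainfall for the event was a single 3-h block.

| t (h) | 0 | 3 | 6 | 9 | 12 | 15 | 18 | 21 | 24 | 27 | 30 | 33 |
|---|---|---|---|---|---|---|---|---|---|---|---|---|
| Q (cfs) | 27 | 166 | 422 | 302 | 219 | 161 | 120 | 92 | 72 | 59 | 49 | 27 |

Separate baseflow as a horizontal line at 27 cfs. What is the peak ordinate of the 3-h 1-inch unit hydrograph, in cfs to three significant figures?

U_p ≈ 198 cfs

Direct runoff: 0.0, 139.0, 395.0, 275.0, 192.0, 134.0, 93.0, 65.0, 45.0, 32.0, 22.0, 0.0 cfs; ΣQ_DR = 1392 cfs, peak = 395.0 cfs.
Runoff depth d = ΣQ_DR·Δt / A = 1392 × 10800 / (3.24 mi²) = 1.997 in.
The 1-inch UH is the DRH scaled by (1 in)/d, so U_p = 395.0 × 1/1.997 = 198 cfs.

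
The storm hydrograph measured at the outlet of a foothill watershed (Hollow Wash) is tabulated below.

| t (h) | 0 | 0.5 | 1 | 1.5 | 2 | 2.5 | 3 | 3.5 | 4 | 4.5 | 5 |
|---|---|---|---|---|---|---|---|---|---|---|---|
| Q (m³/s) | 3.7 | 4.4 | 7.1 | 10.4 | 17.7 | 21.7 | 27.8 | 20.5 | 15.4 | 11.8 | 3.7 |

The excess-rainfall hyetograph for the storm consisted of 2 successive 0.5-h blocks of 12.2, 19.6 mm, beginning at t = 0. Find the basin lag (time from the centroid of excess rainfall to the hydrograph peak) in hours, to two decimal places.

Centroid of excess rainfall: t_c = Σ P_i·t̄_i / ΣP_i = 0.5582 h (block centres at 0.25, 0.75 h).
Hydrograph peak occurs at t = 3 h, so basin lag t_L = 3 − 0.5582 = 2.44 h.

t_L ≈ 2.44 h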